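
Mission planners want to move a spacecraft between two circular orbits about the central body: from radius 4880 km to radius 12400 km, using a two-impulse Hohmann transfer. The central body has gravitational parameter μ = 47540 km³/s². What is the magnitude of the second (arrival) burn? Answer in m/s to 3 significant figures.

Δv₂ = 486 m/s

Semi-major axis of the transfer orbit: a_t = (4880 + 12400)/2 = 8640 km.
Circular speed at r = 12400 km: v_c = √(μ/r) = 1.9580 km/s.
Vis-viva on the transfer ellipse at r = 12400 km gives v_t = √[μ(2/r − 1/a_t)] = 1.4715 km/s.
Δv₂ = |v_t − v_c| = |1.4715 − 1.9580| = 0.4865 km/s.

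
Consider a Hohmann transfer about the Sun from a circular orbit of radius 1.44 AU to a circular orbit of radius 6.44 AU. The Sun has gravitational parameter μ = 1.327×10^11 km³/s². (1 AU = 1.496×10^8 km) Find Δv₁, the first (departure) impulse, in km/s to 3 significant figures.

In km: r₁ = 1.44 × 1.496×10^8 = 2.15424×10^8 km; r₂ = 6.44 × 1.496×10^8 = 9.63424×10^8 km.
The Hohmann ellipse has a_t = (r₁ + r₂)/2 = 5.89424×10^8 km.
On the circular orbit at r = 2.15424×10^8 km, v_c = √(μ/r) = 24.819 km/s.
Vis-viva on the transfer ellipse at r = 2.15424×10^8 km gives v_t = √[μ(2/r − 1/a_t)] = 31.731 km/s.
Δv₁ = |v_t − v_c| = |31.731 − 24.819| = 6.912 km/s.

Δv₁ = 6.91 km/s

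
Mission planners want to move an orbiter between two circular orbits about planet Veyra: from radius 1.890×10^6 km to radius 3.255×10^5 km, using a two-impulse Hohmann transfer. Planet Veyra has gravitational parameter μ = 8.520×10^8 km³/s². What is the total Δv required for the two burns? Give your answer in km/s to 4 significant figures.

Δv = 25.39 km/s

Transfer-ellipse semi-major axis a_t = (r₁ + r₂)/2 = (1.890×10^6 + 3.255×10^5)/2 = 1.10775×10^6 km.
At r₁ the circular-orbit speed is v₁ = √(μ/r₁) = 21.232 km/s.
Transfer-orbit speed at r₁ (vis-viva equation): v_a = √[μ(2/r₁ − 1/a_t)] = 11.509 km/s.
First burn Δv₁ = |v_a − v₁| = 9.723 km/s.
Circular speed at r₂: v₂ = √(μ/r₂) = 51.16 km/s.
Transfer-orbit speed at r₂: v_p = √[μ(2/r₂ − 1/a_t)] = 66.83 km/s.
Second burn Δv₂ = |v₂ − v_p| = 15.67 km/s.
Δv = Δv₁ + Δv₂ = 9.723 + 15.67 = 25.39 km/s.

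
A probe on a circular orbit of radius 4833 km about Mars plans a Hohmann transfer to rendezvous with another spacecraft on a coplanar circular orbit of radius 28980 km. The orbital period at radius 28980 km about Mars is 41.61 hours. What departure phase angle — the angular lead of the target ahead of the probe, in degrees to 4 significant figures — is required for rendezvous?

φ = 99.79°

From Kepler's third law T² = 4π²r³/μ at r = 28980 km, T = 41.61 hours = 41.61 × 3600 s = 1.49796×10^5 s: μ = 4π²r³/T² = 42820.8 km³/s².
The Hohmann ellipse has a_t = (r₁ + r₂)/2 = 16906.5 km.
The half-period of the transfer ellipse is t = π√(a_t³/μ) = 33370 s.
The target's mean motion on its circular orbit is ω₂ = √(μ/r₂³) = 4.194×10^-5 rad/s.
Angle swept by the target during transfer: ω₂·t = 1.400 rad = 80.21°.
Arrival is 180° from departure on the ellipse, so φ = 180° − 80.21° = 99.79°.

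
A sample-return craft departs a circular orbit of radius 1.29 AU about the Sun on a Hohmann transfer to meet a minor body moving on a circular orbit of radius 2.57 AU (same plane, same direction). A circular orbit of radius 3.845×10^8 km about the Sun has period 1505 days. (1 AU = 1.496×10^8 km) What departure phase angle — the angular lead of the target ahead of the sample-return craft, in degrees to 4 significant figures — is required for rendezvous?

φ = 62.86°

From Kepler's third law T² = 4π²r³/μ at r = 3.845×10^8 km, T = 1505 days = 1505 × 86400 s = 1.30032×10^8 s: μ = 4π²r³/T² = 1.32724×10^11 km³/s².
In km: r₁ = 1.29 × 1.496×10^8 = 1.92984×10^8 km; r₂ = 2.57 × 1.496×10^8 = 3.84472×10^8 km.
Transfer-ellipse semi-major axis a_t = (r₁ + r₂)/2 = (1.92984×10^8 + 3.84472×10^8)/2 = 2.88728×10^8 km.
Transfer time t = π√(a_t³/μ) = 4.2307×10^7 s.
Target angular speed ω₂ = √(μ/r₂³) = 4.8326×10^-8 rad/s.
Angle swept by the target during transfer: ω₂·t = 2.0445 rad = 117.14°.
The sample-return craft traverses 180° on the transfer ellipse, so the target must lead by 180° − 117.14° = 62.86°.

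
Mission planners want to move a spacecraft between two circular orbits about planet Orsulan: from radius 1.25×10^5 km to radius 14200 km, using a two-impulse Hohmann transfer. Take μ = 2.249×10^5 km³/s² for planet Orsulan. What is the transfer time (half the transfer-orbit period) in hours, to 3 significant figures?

Semi-major axis of the transfer orbit: a_t = (1.250×10^5 + 14200)/2 = 69600 km.
By Kepler's third law the transfer-orbit period is T = 2π√(a_t³/μ), so t = T/2 = 1.216×10^5 s.
Converting: 1.216×10^5 s ÷ 3600 s/hour = 33.8 hours.

t = 33.8 hours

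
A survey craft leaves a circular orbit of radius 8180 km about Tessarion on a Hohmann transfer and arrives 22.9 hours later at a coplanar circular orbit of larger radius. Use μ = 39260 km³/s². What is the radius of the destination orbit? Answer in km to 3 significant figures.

Transfer time t = 22.9 hours = 82440 s, and t = π√(a_t³/μ).
So a_t = (μ t²/π²)^(1/3) = (39260 × (82440)² / π²)^(1/3) = 30013 km.
Since a_t = (r₁ + r₂)/2, r₂ = 2a_t − r₁ = 2×30013 − 8180 = 51846 km.

r₂ = 51800 km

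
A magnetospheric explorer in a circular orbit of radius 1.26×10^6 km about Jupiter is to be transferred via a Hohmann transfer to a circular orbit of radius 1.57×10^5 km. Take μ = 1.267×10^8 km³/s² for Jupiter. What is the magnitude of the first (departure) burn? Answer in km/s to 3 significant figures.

Δv₁ = 5.31 km/s

Transfer-ellipse semi-major axis a_t = (r₁ + r₂)/2 = (1.260×10^6 + 1.570×10^5)/2 = 7.085×10^5 km.
On the circular orbit at r = 1.260×10^6 km, v_c = √(μ/r) = 10.0277 km/s.
Vis-viva on the transfer ellipse at r = 1.260×10^6 km gives v_t = √[μ(2/r − 1/a_t)] = 4.72044 km/s.
Δv₁ = |v_t − v_c| = |4.72044 − 10.0277| = 5.307 km/s.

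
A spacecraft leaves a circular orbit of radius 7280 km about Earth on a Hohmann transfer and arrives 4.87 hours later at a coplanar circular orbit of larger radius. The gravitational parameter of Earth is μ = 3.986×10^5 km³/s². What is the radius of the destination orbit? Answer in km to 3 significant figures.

Transfer time t = 4.87 hours = 17532 s, and t = π√(a_t³/μ).
So a_t = (μ t²/π²)^(1/3) = (3.986×10^5 × (17532)² / π²)^(1/3) = 23154 km.
Since a_t = (r₁ + r₂)/2, r₂ = 2a_t − r₁ = 2×23154 − 7280 = 39028 km.

r₂ = 39000 km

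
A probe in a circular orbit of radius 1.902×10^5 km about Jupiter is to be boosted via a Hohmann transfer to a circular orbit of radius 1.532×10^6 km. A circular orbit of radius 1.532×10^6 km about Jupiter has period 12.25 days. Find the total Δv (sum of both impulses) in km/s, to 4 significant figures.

From Kepler's third law T² = 4π²r³/μ at r = 1.532×10^6 km, T = 12.25 days = 12.25 × 86400 s = 1.0584×10^6 s: μ = 4π²r³/T² = 1.26717×10^8 km³/s².
Transfer-ellipse semi-major axis a_t = (r₁ + r₂)/2 = (1.902×10^5 + 1.532×10^6)/2 = 8.611×10^5 km.
Circular speed at r₁: v₁ = √(μ/r₁) = √(1.26717×10^8/1.902×10^5) = 25.811 km/s.
On the transfer ellipse at r₁, v² = μ(2/r − 1/a) gives v_p = √[μ(2/r₁ − 1/a_t)] = 34.428 km/s.
First burn Δv₁ = |v_p − v₁| = 8.617 km/s.
Circular speed at r₂: v₂ = √(μ/r₂) = 9.0947 km/s.
Transfer-orbit speed at r₂: v_a = √[μ(2/r₂ − 1/a_t)] = 4.2743 km/s.
Second burn Δv₂ = |v₂ − v_a| = 4.820 km/s.
Total Δv = Δv₁ + Δv₂ = 13.44 km/s.

Δv = 13.44 km/s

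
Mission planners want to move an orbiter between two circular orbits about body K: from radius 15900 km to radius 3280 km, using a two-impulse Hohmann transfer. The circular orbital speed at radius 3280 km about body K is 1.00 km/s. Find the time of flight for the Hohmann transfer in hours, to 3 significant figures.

t = 14.3 hours

From the circular-orbit relation v² = μ/r at r = 3280 km: μ = v²r = (1.00)² × 3280 = 3280.00 km³/s².
Semi-major axis of the transfer orbit: a_t = (15900 + 3280)/2 = 9590 km.
By Kepler's third law the transfer-orbit period is T = 2π√(a_t³/μ), so t = T/2 = 51520 s.
Converting: 51520 s ÷ 3600 s/hour = 14.3 hours.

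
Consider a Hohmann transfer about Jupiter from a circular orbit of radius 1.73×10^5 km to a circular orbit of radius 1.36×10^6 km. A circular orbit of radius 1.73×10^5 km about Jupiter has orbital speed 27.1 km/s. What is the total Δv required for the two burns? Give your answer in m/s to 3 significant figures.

Δv = 14100 m/s

From the circular-orbit relation v² = μ/r at r = 1.73×10^5 km: μ = v²r = (27.1)² × 1.73×10^5 = 1.27053×10^8 km³/s².
The Hohmann ellipse has a_t = (r₁ + r₂)/2 = 7.665×10^5 km.
Circular speed at r₁: v₁ = √(μ/r₁) = √(1.27053×10^8/1.730×10^5) = 27.100 km/s.
On the transfer ellipse at r₁, v² = μ(2/r − 1/a) gives v_p = √[μ(2/r₁ − 1/a_t)] = 36.098 km/s.
First burn Δv₁ = |v_p − v₁| = 8.998 km/s.
At r₂, v₂ = √(μ/r₂) = 9.6655 km/s.
Transfer-orbit speed at r₂: v_a = √[μ(2/r₂ − 1/a_t)] = 4.5919 km/s.
Second burn Δv₂ = |v₂ − v_a| = 5.074 km/s.
Δv = Δv₁ + Δv₂ = 8.998 + 5.074 = 14.07 km/s.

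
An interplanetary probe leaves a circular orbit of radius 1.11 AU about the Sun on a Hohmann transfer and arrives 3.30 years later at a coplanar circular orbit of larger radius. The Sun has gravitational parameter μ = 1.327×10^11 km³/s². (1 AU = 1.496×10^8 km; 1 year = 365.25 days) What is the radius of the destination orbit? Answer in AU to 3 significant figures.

In km: r₁ = 1.11 × 1.496×10^8 = 1.66056×10^8 km.
Transfer time t = 3.30 years × 365.25 × 86400 s = 1.0414008×10^8 s, and t = π√(a_t³/μ).
So a_t = (μ t²/π²)^(1/3) = (1.327×10^11 × (1.0414008×10^8)² / π²)^(1/3) = 5.2634×10^8 km.
Since a_t = (r₁ + r₂)/2, r₂ = 2a_t − r₁ = 2×5.2634×10^8 − 1.66056×10^8 = 8.86624×10^8 km.
In AU: r₂ = 8.86624×10^8 / 1.496×10^8 = 5.93 AU.

r₂ = 5.93 AU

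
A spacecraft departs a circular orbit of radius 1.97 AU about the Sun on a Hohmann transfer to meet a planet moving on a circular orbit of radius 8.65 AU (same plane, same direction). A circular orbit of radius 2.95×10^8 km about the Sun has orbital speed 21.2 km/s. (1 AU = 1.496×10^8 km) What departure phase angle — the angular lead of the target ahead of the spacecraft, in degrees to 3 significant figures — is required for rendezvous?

From the circular-orbit relation v² = μ/r at r = 2.95×10^8 km: μ = v²r = (21.2)² × 2.95×10^8 = 1.32585×10^11 km³/s².
In km: r₁ = 1.97 × 1.496×10^8 = 2.94712×10^8 km; r₂ = 8.65 × 1.496×10^8 = 1.29404×10^9 km.
The Hohmann ellipse has a_t = (r₁ + r₂)/2 = 7.94376×10^8 km.
The half-period of the transfer ellipse is t = π√(a_t³/μ) = 1.932×10^8 s.
The target's mean motion on its circular orbit is ω₂ = √(μ/r₂³) = 7.822×10^-9 rad/s.
Angle swept by the target during transfer: ω₂·t = 1.511 rad = 86.57°.
The spacecraft traverses 180° on the transfer ellipse, so the target must lead by 180° − 86.57° = 93.4°.

φ = 93.4°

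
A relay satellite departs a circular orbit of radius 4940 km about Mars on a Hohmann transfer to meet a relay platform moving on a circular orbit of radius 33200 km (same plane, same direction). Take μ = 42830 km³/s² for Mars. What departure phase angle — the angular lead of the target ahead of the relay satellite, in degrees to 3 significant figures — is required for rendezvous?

φ = 102°

Semi-major axis of the transfer orbit: a_t = (4940 + 33200)/2 = 19070 km.
Transfer time t = π√(a_t³/μ) = 39976 s.
The target's mean motion on its circular orbit is ω₂ = √(μ/r₂³) = 3.4211×10^-5 rad/s.
Angle swept by the target during transfer: ω₂·t = 1.3676 rad = 78.36°.
The relay satellite traverses 180° on the transfer ellipse, so the target must lead by 180° − 78.36° = 102°.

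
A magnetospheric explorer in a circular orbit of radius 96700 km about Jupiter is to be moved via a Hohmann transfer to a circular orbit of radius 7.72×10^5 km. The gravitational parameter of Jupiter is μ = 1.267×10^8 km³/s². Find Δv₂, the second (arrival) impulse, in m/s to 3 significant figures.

Δv₂ = 6770 m/s

Semi-major axis of the transfer orbit: a_t = (96700 + 7.720×10^5)/2 = 4.3435×10^5 km.
Circular speed at r = 7.720×10^5 km: v_c = √(μ/r) = 12.811 km/s.
Vis-viva on the transfer ellipse at r = 7.720×10^5 km gives v_t = √[μ(2/r − 1/a_t)] = 6.0447 km/s.
Δv₂ = |v_t − v_c| = |6.0447 − 12.811| = 6.766 km/s.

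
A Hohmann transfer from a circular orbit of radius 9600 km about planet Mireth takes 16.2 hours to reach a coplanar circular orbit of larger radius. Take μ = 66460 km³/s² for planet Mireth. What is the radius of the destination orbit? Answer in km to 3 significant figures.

Transfer time t = 16.2 hours = 58320 s, and t = π√(a_t³/μ).
So a_t = (μ t²/π²)^(1/3) = (66460 × (58320)² / π²)^(1/3) = 28399 km.
Since a_t = (r₁ + r₂)/2, r₂ = 2a_t − r₁ = 2×28399 − 9600 = 47198 km.

r₂ = 47200 km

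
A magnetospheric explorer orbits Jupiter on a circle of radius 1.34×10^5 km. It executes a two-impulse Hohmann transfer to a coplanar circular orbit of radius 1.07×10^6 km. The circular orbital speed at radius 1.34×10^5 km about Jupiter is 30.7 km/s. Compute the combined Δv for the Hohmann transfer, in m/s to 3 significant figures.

Δv = 16000 m/s

From the circular-orbit relation v² = μ/r at r = 1.34×10^5 km: μ = v²r = (30.7)² × 1.34×10^5 = 1.26294×10^8 km³/s².
Transfer-ellipse semi-major axis a_t = (r₁ + r₂)/2 = (1.340×10^5 + 1.070×10^6)/2 = 6.020×10^5 km.
Circular speed at r₁: v₁ = √(μ/r₁) = √(1.26294×10^8/1.340×10^5) = 30.70 km/s.
On the transfer ellipse at r₁, v² = μ(2/r − 1/a) gives v_p = √[μ(2/r₁ − 1/a_t)] = 40.93 km/s.
First burn Δv₁ = |v_p − v₁| = 10.23 km/s.
At r₂, v₂ = √(μ/r₂) = 10.86423 km/s.
Transfer-orbit speed at r₂: v_a = √[μ(2/r₂ − 1/a_t)] = 5.125698 km/s.
Second burn Δv₂ = |v₂ − v_a| = 5.739 km/s.
Total Δv = Δv₁ + Δv₂ = 15.97 km/s.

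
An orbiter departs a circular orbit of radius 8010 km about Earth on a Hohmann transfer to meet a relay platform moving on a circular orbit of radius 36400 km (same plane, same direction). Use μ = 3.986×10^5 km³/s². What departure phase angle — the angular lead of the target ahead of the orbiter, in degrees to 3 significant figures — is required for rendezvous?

φ = 94.2°

Semi-major axis of the transfer orbit: a_t = (8010 + 36400)/2 = 22205 km.
The half-period of the transfer ellipse is t = π√(a_t³/μ) = 16465 s.
The target's mean motion on its circular orbit is ω₂ = √(μ/r₂³) = 9.0911×10^-5 rad/s.
Angle swept by the target during transfer: ω₂·t = 1.4968 rad = 85.76°.
The orbiter traverses 180° on the transfer ellipse, so the target must lead by 180° − 85.76° = 94.2°.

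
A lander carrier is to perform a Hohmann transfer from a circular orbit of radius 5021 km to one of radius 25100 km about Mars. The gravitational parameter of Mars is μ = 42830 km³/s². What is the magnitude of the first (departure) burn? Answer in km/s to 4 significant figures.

The Hohmann ellipse has a_t = (r₁ + r₂)/2 = 15060.5 km.
Circular speed at r = 5021 km: v_c = √(μ/r) = 2.92065 km/s.
Transfer-orbit speed at the same r (vis-viva, a = a_t): v_t = √[μ(2/r − 1/a_t)] = 3.77048 km/s.
Δv₁ = |v_t − v_c| = |3.77048 − 2.92065| = 0.8498 km/s.

Δv₁ = 0.8498 km/s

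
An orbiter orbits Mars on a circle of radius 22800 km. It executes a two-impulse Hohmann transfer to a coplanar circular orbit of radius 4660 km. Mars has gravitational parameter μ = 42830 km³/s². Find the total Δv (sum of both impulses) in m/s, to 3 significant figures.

Transfer-ellipse semi-major axis a_t = (r₁ + r₂)/2 = (22800 + 4660)/2 = 13730 km.
At r₁ the circular-orbit speed is v₁ = √(μ/r₁) = 1.3706 km/s.
On the transfer ellipse at r₁, vis-viva gives v_a = √[μ(2/r₁ − 1/a_t)] = 0.79848 km/s.
First burn Δv₁ = |v_a − v₁| = 0.5721 km/s.
Circular speed at r₂: v₂ = √(μ/r₂) = 3.03166 km/s.
Transfer-orbit speed at r₂: v_p = √[μ(2/r₂ − 1/a_t)] = 3.90673 km/s.
Second burn Δv₂ = |v₂ − v_p| = 0.8751 km/s.
Total Δv = Δv₁ + Δv₂ = 1.447 km/s.

Δv = 1450 m/s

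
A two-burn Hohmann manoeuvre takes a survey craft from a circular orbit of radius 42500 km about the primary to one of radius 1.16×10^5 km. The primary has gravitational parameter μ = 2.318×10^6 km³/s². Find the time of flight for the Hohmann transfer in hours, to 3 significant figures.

t = 12.8 hours

The Hohmann ellipse has a_t = (r₁ + r₂)/2 = 79250 km.
By Kepler's third law the transfer-orbit period is T = 2π√(a_t³/μ), so t = T/2 = 46040 s.
Converting: 46040 s ÷ 3600 s/hour = 12.8 hours.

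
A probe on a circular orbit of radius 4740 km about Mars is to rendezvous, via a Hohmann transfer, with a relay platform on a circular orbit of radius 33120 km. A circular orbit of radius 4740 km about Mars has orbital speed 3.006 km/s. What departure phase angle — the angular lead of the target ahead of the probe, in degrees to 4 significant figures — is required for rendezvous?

φ = 102.2°

From the circular-orbit relation v² = μ/r at r = 4740 km: μ = v²r = (3.006)² × 4740 = 42830.8 km³/s².
The Hohmann ellipse has a_t = (r₁ + r₂)/2 = 18930 km.
The half-period of the transfer ellipse is t = π√(a_t³/μ) = 39536 s.
Target angular speed ω₂ = √(μ/r₂³) = 3.4335×10^-5 rad/s.
Angle swept by the target during transfer: ω₂·t = 1.3575 rad = 77.78°.
Arrival is 180° from departure on the ellipse, so φ = 180° − 77.78° = 102.2°.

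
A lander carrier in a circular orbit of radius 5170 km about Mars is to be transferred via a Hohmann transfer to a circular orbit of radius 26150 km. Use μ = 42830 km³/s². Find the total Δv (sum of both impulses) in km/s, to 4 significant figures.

The Hohmann ellipse has a_t = (r₁ + r₂)/2 = 15660 km.
At r₁ the circular-orbit speed is v₁ = √(μ/r₁) = 2.87825 km/s.
Transfer-orbit speed at r₁ (vis-viva equation): v_p = √[μ(2/r₁ − 1/a_t)] = 3.71936 km/s.
First burn Δv₁ = |v_p − v₁| = 0.84111 km/s.
Circular speed at r₂: v₂ = √(μ/r₂) = 1.27979 km/s.
Transfer-orbit speed at r₂: v_a = √[μ(2/r₂ − 1/a_t)] = 0.735339 km/s.
Second burn Δv₂ = |v₂ − v_a| = 0.54445 km/s.
Δv = Δv₁ + Δv₂ = 0.84111 + 0.54445 = 1.386 km/s.

Δv = 1.386 km/s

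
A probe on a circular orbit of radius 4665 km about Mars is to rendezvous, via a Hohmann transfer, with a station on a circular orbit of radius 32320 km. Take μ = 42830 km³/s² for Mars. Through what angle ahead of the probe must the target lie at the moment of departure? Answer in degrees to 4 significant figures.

φ = 102.1°

The Hohmann ellipse has a_t = (r₁ + r₂)/2 = 18492.5 km.
The half-period of the transfer ellipse is t = π√(a_t³/μ) = 38174 s.
Target angular speed ω₂ = √(μ/r₂³) = 3.5618×10^-5 rad/s.
Angle swept by the target during transfer: ω₂·t = 1.35968 rad = 77.90°.
The probe traverses 180° on the transfer ellipse, so the target must lead by 180° − 77.90° = 102.1°.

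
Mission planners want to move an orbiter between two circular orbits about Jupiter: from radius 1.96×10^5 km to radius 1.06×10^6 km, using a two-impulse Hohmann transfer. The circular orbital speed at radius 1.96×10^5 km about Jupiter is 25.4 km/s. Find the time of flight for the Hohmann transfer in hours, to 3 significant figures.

From the circular-orbit relation v² = μ/r at r = 1.96×10^5 km: μ = v²r = (25.4)² × 1.96×10^5 = 1.26451×10^8 km³/s².
Transfer-ellipse semi-major axis a_t = (r₁ + r₂)/2 = (1.960×10^5 + 1.060×10^6)/2 = 6.280×10^5 km.
Transfer time t = π√(a_t³/μ) = π√((6.280×10^5)³ / 1.26451×10^8) = 1.390×10^5 s.
Converting: 1.390×10^5 s ÷ 3600 s/hour = 38.6 hours.

t = 38.6 hours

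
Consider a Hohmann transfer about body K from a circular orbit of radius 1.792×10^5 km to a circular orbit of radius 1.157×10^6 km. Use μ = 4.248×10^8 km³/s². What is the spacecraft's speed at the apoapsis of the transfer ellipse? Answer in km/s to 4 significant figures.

v = 9.924 km/s

Transfer-ellipse semi-major axis a_t = (r₁ + r₂)/2 = (1.792×10^5 + 1.157×10^6)/2 = 6.681×10^5 km.
At apoapsis, r = 1.157×10^6 km.
Vis-viva: v = √[μ(2/r − 1/a_t)] = √[4.248×10^8 × (2/1.157×10^6 − 1/6.681×10^5)] = 9.924 km/s.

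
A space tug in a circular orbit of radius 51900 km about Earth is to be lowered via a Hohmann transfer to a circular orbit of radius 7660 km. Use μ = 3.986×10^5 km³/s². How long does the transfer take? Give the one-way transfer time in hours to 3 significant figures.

t = 7.10 hours

Semi-major axis of the transfer orbit: a_t = (51900 + 7660)/2 = 29780 km.
By Kepler's third law the transfer-orbit period is T = 2π√(a_t³/μ), so t = T/2 = 25570 s.
Converting: 25570 s ÷ 3600 s/hour = 7.10 hours.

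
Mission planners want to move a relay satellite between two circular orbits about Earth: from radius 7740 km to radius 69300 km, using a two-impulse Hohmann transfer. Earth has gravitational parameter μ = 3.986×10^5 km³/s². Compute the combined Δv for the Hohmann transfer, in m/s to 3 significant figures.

Transfer-ellipse semi-major axis a_t = (r₁ + r₂)/2 = (7740 + 69300)/2 = 38520 km.
At r₁ the circular-orbit speed is v₁ = √(μ/r₁) = 7.176 km/s.
On the transfer ellipse at r₁, v² = μ(2/r − 1/a) gives v_p = √[μ(2/r₁ − 1/a_t)] = 9.625 km/s.
First burn Δv₁ = |v_p − v₁| = 2.449 km/s.
At r₂, v₂ = √(μ/r₂) = 2.398 km/s.
Transfer-orbit speed at r₂: v_a = √[μ(2/r₂ − 1/a_t)] = 1.075 km/s.
Second burn Δv₂ = |v₂ − v_a| = 1.323 km/s.
Total Δv = Δv₁ + Δv₂ = 3.772 km/s.

Δv = 3770 m/s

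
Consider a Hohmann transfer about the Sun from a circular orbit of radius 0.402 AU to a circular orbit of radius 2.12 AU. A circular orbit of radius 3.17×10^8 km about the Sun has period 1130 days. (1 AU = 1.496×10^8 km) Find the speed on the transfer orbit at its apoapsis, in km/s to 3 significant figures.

v = 11.5 km/s

From Kepler's third law T² = 4π²r³/μ at r = 3.17×10^8 km, T = 1130 days = 1130 × 86400 s = 9.7632×10^7 s: μ = 4π²r³/T² = 1.31933×10^11 km³/s².
In km: r₁ = 0.402 × 1.496×10^8 = 6.01392×10^7 km; r₂ = 2.12 × 1.496×10^8 = 3.17152×10^8 km.
Semi-major axis of the transfer orbit: a_t = (6.01392×10^7 + 3.17152×10^8)/2 = 1.886456×10^8 km.
The apoapsis of the transfer ellipse is at r = 3.17152×10^8 km.
From the vis-viva equation, v = √[μ(2/r − 1/a_t)] = 11.52 km/s.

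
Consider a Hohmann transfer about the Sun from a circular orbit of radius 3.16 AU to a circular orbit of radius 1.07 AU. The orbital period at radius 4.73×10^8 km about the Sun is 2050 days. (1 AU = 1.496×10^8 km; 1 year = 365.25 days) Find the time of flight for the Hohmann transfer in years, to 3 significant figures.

t = 1.54 years

From Kepler's third law T² = 4π²r³/μ at r = 4.73×10^8 km, T = 2050 days = 2050 × 86400 s = 1.7712×10^8 s: μ = 4π²r³/T² = 1.33170×10^11 km³/s².
In km: r₁ = 3.16 × 1.496×10^8 = 4.72736×10^8 km; r₂ = 1.07 × 1.496×10^8 = 1.60072×10^8 km.
Semi-major axis of the transfer orbit: a_t = (4.72736×10^8 + 1.60072×10^8)/2 = 3.16404×10^8 km.
By Kepler's third law the transfer-orbit period is T = 2π√(a_t³/μ), so t = T/2 = 4.845×10^7 s.
Converting: 4.845×10^7 s ÷ 3.15576×10^7 s/year (365.25 × 86400) = 1.54 years.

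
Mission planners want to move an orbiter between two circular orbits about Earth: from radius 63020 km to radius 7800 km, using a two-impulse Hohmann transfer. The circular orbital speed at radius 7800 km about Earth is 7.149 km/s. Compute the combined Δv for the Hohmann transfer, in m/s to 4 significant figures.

From the circular-orbit relation v² = μ/r at r = 7800 km: μ = v²r = (7.149)² × 7800 = 3.98644×10^5 km³/s².
Semi-major axis of the transfer orbit: a_t = (63020 + 7800)/2 = 35410 km.
At r₁ the circular-orbit speed is v₁ = √(μ/r₁) = 2.515 km/s.
On the transfer ellipse at r₁, vis-viva gives v_a = √[μ(2/r₁ − 1/a_t)] = 1.180 km/s.
First burn Δv₁ = |v_a − v₁| = 1.335 km/s.
Circular speed at r₂: v₂ = √(μ/r₂) = 7.149 km/s.
Transfer-orbit speed at r₂: v_p = √[μ(2/r₂ − 1/a_t)] = 9.537 km/s.
Second burn Δv₂ = |v₂ − v_p| = 2.388 km/s.
Total Δv = Δv₁ + Δv₂ = 3.723 km/s.

Δv = 3723 m/s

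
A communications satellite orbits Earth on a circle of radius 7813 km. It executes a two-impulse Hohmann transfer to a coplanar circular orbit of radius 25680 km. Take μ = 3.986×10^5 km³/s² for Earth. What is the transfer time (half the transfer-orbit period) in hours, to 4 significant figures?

The Hohmann ellipse has a_t = (r₁ + r₂)/2 = 16746.5 km.
By Kepler's third law the transfer-orbit period is T = 2π√(a_t³/μ), so t = T/2 = 10783.7 s.
Converting: 10783.7 s ÷ 3600 s/hour = 2.995 hours.

t = 2.995 hours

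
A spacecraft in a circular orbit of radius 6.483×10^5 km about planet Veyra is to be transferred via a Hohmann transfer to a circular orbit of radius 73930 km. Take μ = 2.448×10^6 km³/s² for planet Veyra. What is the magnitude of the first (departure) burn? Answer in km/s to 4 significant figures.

Δv₁ = 1.064 km/s

Semi-major axis of the transfer orbit: a_t = (6.483×10^5 + 73930)/2 = 3.61115×10^5 km.
Circular speed at r = 6.483×10^5 km: v_c = √(μ/r) = 1.943 km/s.
Vis-viva on the transfer ellipse at r = 6.483×10^5 km gives v_t = √[μ(2/r − 1/a_t)] = 0.8792 km/s.
Δv₁ = |v_t − v_c| = |0.8792 − 1.943| = 1.064 km/s.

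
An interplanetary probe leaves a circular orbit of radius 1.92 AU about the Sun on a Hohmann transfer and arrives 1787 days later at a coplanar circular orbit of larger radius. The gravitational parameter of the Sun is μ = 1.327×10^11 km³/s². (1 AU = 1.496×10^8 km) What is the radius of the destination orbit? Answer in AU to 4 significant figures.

r₂ = 7.229 AU

In km: r₁ = 1.92 × 1.496×10^8 = 2.87232×10^8 km.
Transfer time t = 1787 days = 1.543968×10^8 s, and t = π√(a_t³/μ).
So a_t = (μ t²/π²)^(1/3) = (1.327×10^11 × (1.543968×10^8)² / π²)^(1/3) = 6.8436×10^8 km.
Since a_t = (r₁ + r₂)/2, r₂ = 2a_t − r₁ = 2×6.8436×10^8 − 2.87232×10^8 = 1.081488×10^9 km.
In AU: r₂ = 1.081488×10^9 / 1.496×10^8 = 7.229 AU.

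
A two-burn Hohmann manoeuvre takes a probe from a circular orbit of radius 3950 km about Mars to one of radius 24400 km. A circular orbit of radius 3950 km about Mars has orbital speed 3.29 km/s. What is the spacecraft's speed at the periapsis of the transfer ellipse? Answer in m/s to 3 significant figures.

v = 4320 m/s

From the circular-orbit relation v² = μ/r at r = 3950 km: μ = v²r = (3.29)² × 3950 = 42755.2 km³/s².
Semi-major axis of the transfer orbit: a_t = (3950 + 24400)/2 = 14175 km.
The periapsis of the transfer ellipse is at r = 3950 km.
Applying v² = μ(2/r − 1/a_t): v = 4.316 km/s.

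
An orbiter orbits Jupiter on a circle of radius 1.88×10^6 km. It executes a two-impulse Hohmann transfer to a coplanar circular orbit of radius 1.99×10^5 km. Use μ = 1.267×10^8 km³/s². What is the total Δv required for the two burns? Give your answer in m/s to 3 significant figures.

Δv = 13300 m/s

Semi-major axis of the transfer orbit: a_t = (1.880×10^6 + 1.990×10^5)/2 = 1.0395×10^6 km.
Circular speed at r₁: v₁ = √(μ/r₁) = √(1.267×10^8/1.880×10^6) = 8.209 km/s.
Transfer-orbit speed at r₁ (vis-viva equation): v_a = √[μ(2/r₁ − 1/a_t)] = 3.592 km/s.
First burn Δv₁ = |v_a − v₁| = 4.617 km/s.
Circular speed at r₂: v₂ = √(μ/r₂) = 25.2326 km/s.
Transfer-orbit speed at r₂: v_p = √[μ(2/r₂ − 1/a_t)] = 33.9335 km/s.
Second burn Δv₂ = |v₂ − v_p| = 8.701 km/s.
Total Δv = Δv₁ + Δv₂ = 13.32 km/s.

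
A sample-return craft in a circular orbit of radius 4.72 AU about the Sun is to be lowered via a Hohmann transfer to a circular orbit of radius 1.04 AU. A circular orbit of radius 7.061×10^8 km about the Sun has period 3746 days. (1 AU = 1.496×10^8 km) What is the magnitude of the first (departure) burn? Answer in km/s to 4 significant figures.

Δv₁ = 5.470 km/s

From Kepler's third law T² = 4π²r³/μ at r = 7.061×10^8 km, T = 3746 days = 3746 × 86400 s = 3.236544×10^8 s: μ = 4π²r³/T² = 1.32677×10^11 km³/s².
In km: r₁ = 4.72 × 1.496×10^8 = 7.06112×10^8 km; r₂ = 1.04 × 1.496×10^8 = 1.55584×10^8 km.
Transfer-ellipse semi-major axis a_t = (r₁ + r₂)/2 = (7.06112×10^8 + 1.55584×10^8)/2 = 4.30848×10^8 km.
Circular speed at r = 7.06112×10^8 km: v_c = √(μ/r) = 13.7076 km/s.
Vis-viva on the transfer ellipse at r = 7.06112×10^8 km gives v_t = √[μ(2/r − 1/a_t)] = 8.23723 km/s.
Δv₁ = |v_t − v_c| = |8.23723 − 13.7076| = 5.470 km/s.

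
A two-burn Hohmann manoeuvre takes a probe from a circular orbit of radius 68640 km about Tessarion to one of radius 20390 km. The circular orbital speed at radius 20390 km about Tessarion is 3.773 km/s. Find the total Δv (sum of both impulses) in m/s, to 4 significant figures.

Δv = 1577 m/s

From the circular-orbit relation v² = μ/r at r = 20390 km: μ = v²r = (3.773)² × 20390 = 2.90262×10^5 km³/s².
The Hohmann ellipse has a_t = (r₁ + r₂)/2 = 44515 km.
At r₁ the circular-orbit speed is v₁ = √(μ/r₁) = 2.0564 km/s.
Transfer-orbit speed at r₁ (vis-viva equation): v_a = √[μ(2/r₁ − 1/a_t)] = 1.3918 km/s.
First burn Δv₁ = |v_a − v₁| = 0.6646 km/s.
Circular speed at r₂: v₂ = √(μ/r₂) = 3.7730 km/s.
Transfer-orbit speed at r₂: v_p = √[μ(2/r₂ − 1/a_t)] = 4.6851 km/s.
Second burn Δv₂ = |v₂ − v_p| = 0.9121 km/s.
Total Δv = Δv₁ + Δv₂ = 1.577 km/s.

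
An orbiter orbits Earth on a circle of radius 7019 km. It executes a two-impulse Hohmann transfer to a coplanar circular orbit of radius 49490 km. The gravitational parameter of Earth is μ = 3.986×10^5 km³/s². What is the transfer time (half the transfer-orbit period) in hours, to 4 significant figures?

Semi-major axis of the transfer orbit: a_t = (7019 + 49490)/2 = 28254.5 km.
Transfer time t = π√(a_t³/μ) = π√((28254.5)³ / 3.986×10^5) = 23633 s.
Converting: 23633 s ÷ 3600 s/hour = 6.565 hours.

t = 6.565 hours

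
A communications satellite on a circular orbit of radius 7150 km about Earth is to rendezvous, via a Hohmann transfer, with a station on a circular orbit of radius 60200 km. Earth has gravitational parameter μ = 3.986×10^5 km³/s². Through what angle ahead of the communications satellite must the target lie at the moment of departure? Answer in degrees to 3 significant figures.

Semi-major axis of the transfer orbit: a_t = (7150 + 60200)/2 = 33675 km.
The half-period of the transfer ellipse is t = π√(a_t³/μ) = 30750 s.
Target angular speed ω₂ = √(μ/r₂³) = 4.2744×10^-5 rad/s.
Angle swept by the target during transfer: ω₂·t = 1.3144 rad = 75.31°.
The communications satellite traverses 180° on the transfer ellipse, so the target must lead by 180° − 75.31° = 105°.

φ = 105°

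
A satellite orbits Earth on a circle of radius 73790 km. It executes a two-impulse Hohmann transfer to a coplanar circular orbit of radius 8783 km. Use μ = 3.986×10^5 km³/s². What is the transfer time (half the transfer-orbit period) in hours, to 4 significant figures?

The Hohmann ellipse has a_t = (r₁ + r₂)/2 = 41286.5 km.
By Kepler's third law the transfer-orbit period is T = 2π√(a_t³/μ), so t = T/2 = 41744 s.
Converting: 41744 s ÷ 3600 s/hour = 11.60 hours.

t = 11.60 hours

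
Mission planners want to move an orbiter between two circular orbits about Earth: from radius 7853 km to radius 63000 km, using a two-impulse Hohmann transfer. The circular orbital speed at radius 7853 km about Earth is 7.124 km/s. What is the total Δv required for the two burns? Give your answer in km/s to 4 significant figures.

Δv = 3.707 km/s

From the circular-orbit relation v² = μ/r at r = 7853 km: μ = v²r = (7.124)² × 7853 = 3.98551×10^5 km³/s².
Semi-major axis of the transfer orbit: a_t = (7853 + 63000)/2 = 35426.5 km.
At r₁ the circular-orbit speed is v₁ = √(μ/r₁) = 7.124 km/s.
Transfer-orbit speed at r₁ (vis-viva): v_p = √[μ(2/r₁ − 1/a_t)] = 9.500 km/s.
First burn Δv₁ = |v_p − v₁| = 2.376 km/s.
At r₂, v₂ = √(μ/r₂) = 2.515 km/s.
Transfer-orbit speed at r₂: v_a = √[μ(2/r₂ − 1/a_t)] = 1.184 km/s.
Second burn Δv₂ = |v₂ − v_a| = 1.331 km/s.
Total Δv = Δv₁ + Δv₂ = 3.707 km/s.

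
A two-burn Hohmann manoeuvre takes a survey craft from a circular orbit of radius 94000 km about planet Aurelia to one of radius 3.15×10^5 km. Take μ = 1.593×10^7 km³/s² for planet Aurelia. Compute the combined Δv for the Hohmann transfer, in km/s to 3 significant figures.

Transfer-ellipse semi-major axis a_t = (r₁ + r₂)/2 = (94000 + 3.150×10^5)/2 = 2.045×10^5 km.
At r₁ the circular-orbit speed is v₁ = √(μ/r₁) = 13.018 km/s.
Transfer-orbit speed at r₁ (vis-viva equation): v_p = √[μ(2/r₁ − 1/a_t)] = 16.157 km/s.
First burn Δv₁ = |v_p − v₁| = 3.139 km/s.
At r₂, v₂ = √(μ/r₂) = 7.111 km/s.
Transfer-orbit speed at r₂: v_a = √[μ(2/r₂ − 1/a_t)] = 4.821 km/s.
Second burn Δv₂ = |v₂ − v_a| = 2.290 km/s.
Δv = Δv₁ + Δv₂ = 3.139 + 2.290 = 5.429 km/s.

Δv = 5.43 km/s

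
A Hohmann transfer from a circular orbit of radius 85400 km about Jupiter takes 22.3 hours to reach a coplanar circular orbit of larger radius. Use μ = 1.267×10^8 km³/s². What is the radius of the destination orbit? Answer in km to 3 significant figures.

r₂ = 7.86×10^5 km

Transfer time t = 22.3 hours = 80280 s, and t = π√(a_t³/μ).
So a_t = (μ t²/π²)^(1/3) = (1.267×10^8 × (80280)² / π²)^(1/3) = 4.3574×10^5 km.
Since a_t = (r₁ + r₂)/2, r₂ = 2a_t − r₁ = 2×4.3574×10^5 − 85400 = 7.8608×10^5 km.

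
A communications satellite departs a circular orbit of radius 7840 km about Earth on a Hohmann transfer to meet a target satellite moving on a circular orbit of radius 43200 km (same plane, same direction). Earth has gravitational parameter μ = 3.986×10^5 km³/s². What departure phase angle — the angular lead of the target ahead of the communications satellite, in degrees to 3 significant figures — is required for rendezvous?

φ = 98.3°

Transfer-ellipse semi-major axis a_t = (r₁ + r₂)/2 = (7840 + 43200)/2 = 25520 km.
Transfer time t = π√(a_t³/μ) = 20286 s.
The target's mean motion on its circular orbit is ω₂ = √(μ/r₂³) = 7.0314×10^-5 rad/s.
Angle swept by the target during transfer: ω₂·t = 1.4264 rad = 81.73°.
The communications satellite traverses 180° on the transfer ellipse, so the target must lead by 180° − 81.73° = 98.3°.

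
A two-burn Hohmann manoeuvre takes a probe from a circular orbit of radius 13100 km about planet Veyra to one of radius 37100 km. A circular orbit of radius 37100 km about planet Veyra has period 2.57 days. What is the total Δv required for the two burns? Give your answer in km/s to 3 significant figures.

Δv = 0.673 km/s

From Kepler's third law T² = 4π²r³/μ at r = 37100 km, T = 2.57 days = 2.57 × 86400 s = 2.22048×10^5 s: μ = 4π²r³/T² = 40887.2 km³/s².
Semi-major axis of the transfer orbit: a_t = (13100 + 37100)/2 = 25100 km.
Circular speed at r₁: v₁ = √(μ/r₁) = √(40887.2/13100) = 1.7667 km/s.
On the transfer ellipse at r₁, vis-viva gives v_p = √[μ(2/r₁ − 1/a_t)] = 2.1479 km/s.
First burn Δv₁ = |v_p − v₁| = 0.3812 km/s.
Circular speed at r₂: v₂ = √(μ/r₂) = 1.0498 km/s.
Transfer-orbit speed at r₂: v_a = √[μ(2/r₂ − 1/a_t)] = 0.75841 km/s.
Second burn Δv₂ = |v₂ − v_a| = 0.2914 km/s.
Δv = Δv₁ + Δv₂ = 0.3812 + 0.2914 = 0.6726 km/s.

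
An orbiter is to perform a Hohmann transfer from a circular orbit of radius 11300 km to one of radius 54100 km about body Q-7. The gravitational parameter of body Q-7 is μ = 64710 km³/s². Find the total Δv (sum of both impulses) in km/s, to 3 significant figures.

Δv = 1.14 km/s

Semi-major axis of the transfer orbit: a_t = (11300 + 54100)/2 = 32700 km.
At r₁ the circular-orbit speed is v₁ = √(μ/r₁) = 2.393 km/s.
Transfer-orbit speed at r₁ (vis-viva): v_p = √[μ(2/r₁ − 1/a_t)] = 3.078 km/s.
First burn Δv₁ = |v_p − v₁| = 0.6850 km/s.
At r₂, v₂ = √(μ/r₂) = 1.0937 km/s.
Transfer-orbit speed at r₂: v_a = √[μ(2/r₂ − 1/a_t)] = 0.64291 km/s.
Second burn Δv₂ = |v₂ − v_a| = 0.4508 km/s.
Δv = Δv₁ + Δv₂ = 0.6850 + 0.4508 = 1.136 km/s.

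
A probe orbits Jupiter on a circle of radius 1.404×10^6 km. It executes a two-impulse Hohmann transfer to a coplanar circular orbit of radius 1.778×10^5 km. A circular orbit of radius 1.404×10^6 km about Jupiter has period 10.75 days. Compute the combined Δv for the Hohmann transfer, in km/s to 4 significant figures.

Δv = 13.87 km/s

From Kepler's third law T² = 4π²r³/μ at r = 1.404×10^6 km, T = 10.75 days = 10.75 × 86400 s = 9.288×10^5 s: μ = 4π²r³/T² = 1.26653×10^8 km³/s².
The Hohmann ellipse has a_t = (r₁ + r₂)/2 = 7.909×10^5 km.
At r₁ the circular-orbit speed is v₁ = √(μ/r₁) = 9.498 km/s.
On the transfer ellipse at r₁, vis-viva equation gives v_a = √[μ(2/r₁ − 1/a_t)] = 4.503 km/s.
First burn Δv₁ = |v_a − v₁| = 4.995 km/s.
At r₂, v₂ = √(μ/r₂) = 26.6896 km/s.
Transfer-orbit speed at r₂: v_p = √[μ(2/r₂ − 1/a_t)] = 35.5603 km/s.
Second burn Δv₂ = |v₂ − v_p| = 8.871 km/s.
Total Δv = Δv₁ + Δv₂ = 13.87 km/s.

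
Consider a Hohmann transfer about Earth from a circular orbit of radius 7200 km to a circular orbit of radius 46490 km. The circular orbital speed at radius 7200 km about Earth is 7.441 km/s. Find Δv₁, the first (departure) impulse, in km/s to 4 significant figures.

Δv₁ = 2.351 km/s

From the circular-orbit relation v² = μ/r at r = 7200 km: μ = v²r = (7.441)² × 7200 = 3.98653×10^5 km³/s².
Semi-major axis of the transfer orbit: a_t = (7200 + 46490)/2 = 26845 km.
On the circular orbit at r = 7200 km, v_c = √(μ/r) = 7.441 km/s.
Vis-viva on the transfer ellipse at r = 7200 km gives v_t = √[μ(2/r − 1/a_t)] = 9.792 km/s.
Δv₁ = |v_t − v_c| = |9.792 − 7.441| = 2.351 km/s.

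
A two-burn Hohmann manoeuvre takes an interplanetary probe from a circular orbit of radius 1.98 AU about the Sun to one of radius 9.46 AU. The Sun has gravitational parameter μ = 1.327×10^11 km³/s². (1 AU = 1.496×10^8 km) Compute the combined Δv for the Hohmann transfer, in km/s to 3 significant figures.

Δv = 10.0 km/s

In km: r₁ = 1.98 × 1.496×10^8 = 2.96208×10^8 km; r₂ = 9.46 × 1.496×10^8 = 1.415216×10^9 km.
The Hohmann ellipse has a_t = (r₁ + r₂)/2 = 8.55712×10^8 km.
At r₁ the circular-orbit speed is v₁ = √(μ/r₁) = 21.166 km/s.
On the transfer ellipse at r₁, v² = μ(2/r − 1/a) gives v_p = √[μ(2/r₁ − 1/a_t)] = 27.220 km/s.
First burn Δv₁ = |v_p − v₁| = 6.054 km/s.
Circular speed at r₂: v₂ = √(μ/r₂) = 9.683 km/s.
Transfer-orbit speed at r₂: v_a = √[μ(2/r₂ − 1/a_t)] = 5.697 km/s.
Second burn Δv₂ = |v₂ − v_a| = 3.986 km/s.
Total Δv = Δv₁ + Δv₂ = 10.04 km/s.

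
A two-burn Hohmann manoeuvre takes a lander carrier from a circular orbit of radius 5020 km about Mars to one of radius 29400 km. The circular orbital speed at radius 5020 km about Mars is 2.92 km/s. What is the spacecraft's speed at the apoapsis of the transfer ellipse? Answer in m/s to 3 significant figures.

v = 652 m/s

From the circular-orbit relation v² = μ/r at r = 5020 km: μ = v²r = (2.92)² × 5020 = 42802.5 km³/s².
The Hohmann ellipse has a_t = (r₁ + r₂)/2 = 17210 km.
The apoapsis of the transfer ellipse is at r = 29400 km.
Vis-viva: v = √[μ(2/r − 1/a_t)] = √[42802.5 × (2/29400 − 1/17210)] = 0.6517 km/s.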